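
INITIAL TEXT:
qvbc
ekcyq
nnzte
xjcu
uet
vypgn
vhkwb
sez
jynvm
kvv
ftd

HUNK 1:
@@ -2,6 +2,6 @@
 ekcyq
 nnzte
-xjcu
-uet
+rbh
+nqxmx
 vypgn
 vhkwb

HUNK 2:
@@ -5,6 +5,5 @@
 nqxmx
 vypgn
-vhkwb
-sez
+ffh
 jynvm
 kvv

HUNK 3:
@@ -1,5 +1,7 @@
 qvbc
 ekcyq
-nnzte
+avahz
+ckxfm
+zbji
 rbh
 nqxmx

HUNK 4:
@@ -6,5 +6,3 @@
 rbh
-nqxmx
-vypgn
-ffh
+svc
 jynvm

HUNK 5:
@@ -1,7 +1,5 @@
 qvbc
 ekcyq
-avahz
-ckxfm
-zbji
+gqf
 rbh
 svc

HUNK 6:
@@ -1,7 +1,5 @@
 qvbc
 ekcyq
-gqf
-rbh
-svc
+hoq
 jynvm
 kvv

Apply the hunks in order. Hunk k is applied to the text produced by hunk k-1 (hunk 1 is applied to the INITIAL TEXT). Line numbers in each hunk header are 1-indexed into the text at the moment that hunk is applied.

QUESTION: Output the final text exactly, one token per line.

Hunk 1: at line 2 remove [xjcu,uet] add [rbh,nqxmx] -> 11 lines: qvbc ekcyq nnzte rbh nqxmx vypgn vhkwb sez jynvm kvv ftd
Hunk 2: at line 5 remove [vhkwb,sez] add [ffh] -> 10 lines: qvbc ekcyq nnzte rbh nqxmx vypgn ffh jynvm kvv ftd
Hunk 3: at line 1 remove [nnzte] add [avahz,ckxfm,zbji] -> 12 lines: qvbc ekcyq avahz ckxfm zbji rbh nqxmx vypgn ffh jynvm kvv ftd
Hunk 4: at line 6 remove [nqxmx,vypgn,ffh] add [svc] -> 10 lines: qvbc ekcyq avahz ckxfm zbji rbh svc jynvm kvv ftd
Hunk 5: at line 1 remove [avahz,ckxfm,zbji] add [gqf] -> 8 lines: qvbc ekcyq gqf rbh svc jynvm kvv ftd
Hunk 6: at line 1 remove [gqf,rbh,svc] add [hoq] -> 6 lines: qvbc ekcyq hoq jynvm kvv ftd

Answer: qvbc
ekcyq
hoq
jynvm
kvv
ftd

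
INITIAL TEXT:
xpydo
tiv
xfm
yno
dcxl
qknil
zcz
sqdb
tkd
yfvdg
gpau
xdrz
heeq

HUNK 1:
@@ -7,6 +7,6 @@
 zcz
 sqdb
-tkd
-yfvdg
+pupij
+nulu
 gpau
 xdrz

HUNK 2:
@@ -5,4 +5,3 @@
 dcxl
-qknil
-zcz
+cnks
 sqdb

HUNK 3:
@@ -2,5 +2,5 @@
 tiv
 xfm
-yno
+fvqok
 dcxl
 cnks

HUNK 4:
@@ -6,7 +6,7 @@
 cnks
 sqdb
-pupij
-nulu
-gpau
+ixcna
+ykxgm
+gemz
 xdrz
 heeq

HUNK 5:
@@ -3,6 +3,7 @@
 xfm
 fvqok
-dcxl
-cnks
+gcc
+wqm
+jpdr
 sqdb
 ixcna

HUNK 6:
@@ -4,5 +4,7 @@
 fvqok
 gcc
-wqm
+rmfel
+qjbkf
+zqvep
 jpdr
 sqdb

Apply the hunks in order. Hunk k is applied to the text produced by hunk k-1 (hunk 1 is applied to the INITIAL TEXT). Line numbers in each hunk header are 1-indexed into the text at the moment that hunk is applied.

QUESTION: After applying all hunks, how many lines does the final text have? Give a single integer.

Hunk 1: at line 7 remove [tkd,yfvdg] add [pupij,nulu] -> 13 lines: xpydo tiv xfm yno dcxl qknil zcz sqdb pupij nulu gpau xdrz heeq
Hunk 2: at line 5 remove [qknil,zcz] add [cnks] -> 12 lines: xpydo tiv xfm yno dcxl cnks sqdb pupij nulu gpau xdrz heeq
Hunk 3: at line 2 remove [yno] add [fvqok] -> 12 lines: xpydo tiv xfm fvqok dcxl cnks sqdb pupij nulu gpau xdrz heeq
Hunk 4: at line 6 remove [pupij,nulu,gpau] add [ixcna,ykxgm,gemz] -> 12 lines: xpydo tiv xfm fvqok dcxl cnks sqdb ixcna ykxgm gemz xdrz heeq
Hunk 5: at line 3 remove [dcxl,cnks] add [gcc,wqm,jpdr] -> 13 lines: xpydo tiv xfm fvqok gcc wqm jpdr sqdb ixcna ykxgm gemz xdrz heeq
Hunk 6: at line 4 remove [wqm] add [rmfel,qjbkf,zqvep] -> 15 lines: xpydo tiv xfm fvqok gcc rmfel qjbkf zqvep jpdr sqdb ixcna ykxgm gemz xdrz heeq
Final line count: 15

Answer: 15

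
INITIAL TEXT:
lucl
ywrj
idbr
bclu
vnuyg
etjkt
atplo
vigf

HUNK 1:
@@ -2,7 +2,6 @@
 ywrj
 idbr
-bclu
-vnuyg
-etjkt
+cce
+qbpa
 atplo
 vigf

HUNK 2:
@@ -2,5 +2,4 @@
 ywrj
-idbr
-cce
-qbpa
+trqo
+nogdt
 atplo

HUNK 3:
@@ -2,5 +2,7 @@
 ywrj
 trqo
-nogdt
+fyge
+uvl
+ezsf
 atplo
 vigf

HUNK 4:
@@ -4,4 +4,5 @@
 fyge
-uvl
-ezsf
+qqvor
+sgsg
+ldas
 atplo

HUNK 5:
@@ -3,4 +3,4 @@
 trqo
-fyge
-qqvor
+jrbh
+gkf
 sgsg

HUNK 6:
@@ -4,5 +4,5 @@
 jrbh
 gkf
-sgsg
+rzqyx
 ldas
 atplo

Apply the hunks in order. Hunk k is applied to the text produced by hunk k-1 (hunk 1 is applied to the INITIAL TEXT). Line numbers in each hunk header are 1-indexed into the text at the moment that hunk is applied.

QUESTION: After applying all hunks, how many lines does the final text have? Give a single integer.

Answer: 9

Derivation:
Hunk 1: at line 2 remove [bclu,vnuyg,etjkt] add [cce,qbpa] -> 7 lines: lucl ywrj idbr cce qbpa atplo vigf
Hunk 2: at line 2 remove [idbr,cce,qbpa] add [trqo,nogdt] -> 6 lines: lucl ywrj trqo nogdt atplo vigf
Hunk 3: at line 2 remove [nogdt] add [fyge,uvl,ezsf] -> 8 lines: lucl ywrj trqo fyge uvl ezsf atplo vigf
Hunk 4: at line 4 remove [uvl,ezsf] add [qqvor,sgsg,ldas] -> 9 lines: lucl ywrj trqo fyge qqvor sgsg ldas atplo vigf
Hunk 5: at line 3 remove [fyge,qqvor] add [jrbh,gkf] -> 9 lines: lucl ywrj trqo jrbh gkf sgsg ldas atplo vigf
Hunk 6: at line 4 remove [sgsg] add [rzqyx] -> 9 lines: lucl ywrj trqo jrbh gkf rzqyx ldas atplo vigf
Final line count: 9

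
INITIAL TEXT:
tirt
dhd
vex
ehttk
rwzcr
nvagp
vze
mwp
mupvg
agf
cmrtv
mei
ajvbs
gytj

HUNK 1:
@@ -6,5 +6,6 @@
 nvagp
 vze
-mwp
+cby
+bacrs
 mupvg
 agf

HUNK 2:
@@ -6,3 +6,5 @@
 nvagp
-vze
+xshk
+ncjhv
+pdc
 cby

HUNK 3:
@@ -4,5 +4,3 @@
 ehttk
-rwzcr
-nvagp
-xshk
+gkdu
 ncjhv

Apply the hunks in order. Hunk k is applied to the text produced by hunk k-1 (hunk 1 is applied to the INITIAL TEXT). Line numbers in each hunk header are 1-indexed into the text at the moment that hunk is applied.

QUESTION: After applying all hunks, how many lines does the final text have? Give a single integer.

Answer: 15

Derivation:
Hunk 1: at line 6 remove [mwp] add [cby,bacrs] -> 15 lines: tirt dhd vex ehttk rwzcr nvagp vze cby bacrs mupvg agf cmrtv mei ajvbs gytj
Hunk 2: at line 6 remove [vze] add [xshk,ncjhv,pdc] -> 17 lines: tirt dhd vex ehttk rwzcr nvagp xshk ncjhv pdc cby bacrs mupvg agf cmrtv mei ajvbs gytj
Hunk 3: at line 4 remove [rwzcr,nvagp,xshk] add [gkdu] -> 15 lines: tirt dhd vex ehttk gkdu ncjhv pdc cby bacrs mupvg agf cmrtv mei ajvbs gytj
Final line count: 15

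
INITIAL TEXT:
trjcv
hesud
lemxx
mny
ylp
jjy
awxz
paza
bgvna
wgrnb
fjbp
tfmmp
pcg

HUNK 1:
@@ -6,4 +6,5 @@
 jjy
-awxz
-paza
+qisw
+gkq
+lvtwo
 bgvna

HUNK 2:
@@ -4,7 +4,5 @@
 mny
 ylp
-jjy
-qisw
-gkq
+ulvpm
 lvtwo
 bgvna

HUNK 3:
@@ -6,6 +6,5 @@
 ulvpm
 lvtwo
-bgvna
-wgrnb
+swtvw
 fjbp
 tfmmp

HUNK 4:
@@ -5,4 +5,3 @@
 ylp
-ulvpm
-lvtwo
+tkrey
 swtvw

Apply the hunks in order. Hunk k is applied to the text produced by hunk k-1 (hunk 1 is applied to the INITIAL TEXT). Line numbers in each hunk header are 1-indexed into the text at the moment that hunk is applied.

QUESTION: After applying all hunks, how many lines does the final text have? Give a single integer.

Hunk 1: at line 6 remove [awxz,paza] add [qisw,gkq,lvtwo] -> 14 lines: trjcv hesud lemxx mny ylp jjy qisw gkq lvtwo bgvna wgrnb fjbp tfmmp pcg
Hunk 2: at line 4 remove [jjy,qisw,gkq] add [ulvpm] -> 12 lines: trjcv hesud lemxx mny ylp ulvpm lvtwo bgvna wgrnb fjbp tfmmp pcg
Hunk 3: at line 6 remove [bgvna,wgrnb] add [swtvw] -> 11 lines: trjcv hesud lemxx mny ylp ulvpm lvtwo swtvw fjbp tfmmp pcg
Hunk 4: at line 5 remove [ulvpm,lvtwo] add [tkrey] -> 10 lines: trjcv hesud lemxx mny ylp tkrey swtvw fjbp tfmmp pcg
Final line count: 10

Answer: 10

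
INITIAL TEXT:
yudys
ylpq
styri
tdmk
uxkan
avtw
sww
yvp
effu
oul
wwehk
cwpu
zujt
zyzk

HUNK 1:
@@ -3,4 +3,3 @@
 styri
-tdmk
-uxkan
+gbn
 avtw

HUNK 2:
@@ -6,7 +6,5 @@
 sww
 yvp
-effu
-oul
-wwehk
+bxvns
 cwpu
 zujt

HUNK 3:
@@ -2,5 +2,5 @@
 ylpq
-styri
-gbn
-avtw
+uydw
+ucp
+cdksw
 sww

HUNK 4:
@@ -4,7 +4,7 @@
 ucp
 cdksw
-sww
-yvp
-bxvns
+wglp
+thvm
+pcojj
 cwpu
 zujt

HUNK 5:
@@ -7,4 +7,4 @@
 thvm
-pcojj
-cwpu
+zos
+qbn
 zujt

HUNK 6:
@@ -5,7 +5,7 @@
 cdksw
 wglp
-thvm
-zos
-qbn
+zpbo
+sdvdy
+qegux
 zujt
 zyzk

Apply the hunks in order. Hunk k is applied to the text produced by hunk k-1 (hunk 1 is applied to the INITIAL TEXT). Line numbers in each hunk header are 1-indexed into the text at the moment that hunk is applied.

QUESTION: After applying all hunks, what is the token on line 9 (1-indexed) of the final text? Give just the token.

Hunk 1: at line 3 remove [tdmk,uxkan] add [gbn] -> 13 lines: yudys ylpq styri gbn avtw sww yvp effu oul wwehk cwpu zujt zyzk
Hunk 2: at line 6 remove [effu,oul,wwehk] add [bxvns] -> 11 lines: yudys ylpq styri gbn avtw sww yvp bxvns cwpu zujt zyzk
Hunk 3: at line 2 remove [styri,gbn,avtw] add [uydw,ucp,cdksw] -> 11 lines: yudys ylpq uydw ucp cdksw sww yvp bxvns cwpu zujt zyzk
Hunk 4: at line 4 remove [sww,yvp,bxvns] add [wglp,thvm,pcojj] -> 11 lines: yudys ylpq uydw ucp cdksw wglp thvm pcojj cwpu zujt zyzk
Hunk 5: at line 7 remove [pcojj,cwpu] add [zos,qbn] -> 11 lines: yudys ylpq uydw ucp cdksw wglp thvm zos qbn zujt zyzk
Hunk 6: at line 5 remove [thvm,zos,qbn] add [zpbo,sdvdy,qegux] -> 11 lines: yudys ylpq uydw ucp cdksw wglp zpbo sdvdy qegux zujt zyzk
Final line 9: qegux

Answer: qegux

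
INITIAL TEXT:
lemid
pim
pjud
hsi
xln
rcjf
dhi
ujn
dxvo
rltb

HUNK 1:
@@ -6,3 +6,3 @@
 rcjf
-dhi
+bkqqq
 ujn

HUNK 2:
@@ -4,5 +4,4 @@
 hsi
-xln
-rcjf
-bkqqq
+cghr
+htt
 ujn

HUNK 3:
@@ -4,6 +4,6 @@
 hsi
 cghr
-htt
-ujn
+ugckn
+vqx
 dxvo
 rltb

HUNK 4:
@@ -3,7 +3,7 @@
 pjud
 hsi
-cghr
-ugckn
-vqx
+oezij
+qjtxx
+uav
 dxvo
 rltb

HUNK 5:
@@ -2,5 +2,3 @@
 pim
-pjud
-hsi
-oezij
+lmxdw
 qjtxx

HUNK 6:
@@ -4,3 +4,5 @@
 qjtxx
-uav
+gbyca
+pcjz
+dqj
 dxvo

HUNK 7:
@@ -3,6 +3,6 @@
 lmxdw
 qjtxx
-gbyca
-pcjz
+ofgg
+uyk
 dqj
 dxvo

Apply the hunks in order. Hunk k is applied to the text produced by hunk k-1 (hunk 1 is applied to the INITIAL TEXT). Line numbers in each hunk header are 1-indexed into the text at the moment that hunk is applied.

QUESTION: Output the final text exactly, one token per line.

Hunk 1: at line 6 remove [dhi] add [bkqqq] -> 10 lines: lemid pim pjud hsi xln rcjf bkqqq ujn dxvo rltb
Hunk 2: at line 4 remove [xln,rcjf,bkqqq] add [cghr,htt] -> 9 lines: lemid pim pjud hsi cghr htt ujn dxvo rltb
Hunk 3: at line 4 remove [htt,ujn] add [ugckn,vqx] -> 9 lines: lemid pim pjud hsi cghr ugckn vqx dxvo rltb
Hunk 4: at line 3 remove [cghr,ugckn,vqx] add [oezij,qjtxx,uav] -> 9 lines: lemid pim pjud hsi oezij qjtxx uav dxvo rltb
Hunk 5: at line 2 remove [pjud,hsi,oezij] add [lmxdw] -> 7 lines: lemid pim lmxdw qjtxx uav dxvo rltb
Hunk 6: at line 4 remove [uav] add [gbyca,pcjz,dqj] -> 9 lines: lemid pim lmxdw qjtxx gbyca pcjz dqj dxvo rltb
Hunk 7: at line 3 remove [gbyca,pcjz] add [ofgg,uyk] -> 9 lines: lemid pim lmxdw qjtxx ofgg uyk dqj dxvo rltb

Answer: lemid
pim
lmxdw
qjtxx
ofgg
uyk
dqj
dxvo
rltb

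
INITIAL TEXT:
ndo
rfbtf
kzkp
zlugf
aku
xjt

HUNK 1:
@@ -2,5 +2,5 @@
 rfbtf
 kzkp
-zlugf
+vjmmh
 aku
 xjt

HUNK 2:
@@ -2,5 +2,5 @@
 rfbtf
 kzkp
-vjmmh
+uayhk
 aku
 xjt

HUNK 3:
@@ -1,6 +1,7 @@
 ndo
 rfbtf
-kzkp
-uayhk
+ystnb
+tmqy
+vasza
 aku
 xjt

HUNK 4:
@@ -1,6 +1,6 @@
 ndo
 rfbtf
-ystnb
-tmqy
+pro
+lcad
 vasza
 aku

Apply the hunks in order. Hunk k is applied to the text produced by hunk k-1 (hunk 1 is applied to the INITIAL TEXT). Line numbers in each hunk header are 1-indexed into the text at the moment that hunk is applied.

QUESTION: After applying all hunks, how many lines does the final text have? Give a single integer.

Answer: 7

Derivation:
Hunk 1: at line 2 remove [zlugf] add [vjmmh] -> 6 lines: ndo rfbtf kzkp vjmmh aku xjt
Hunk 2: at line 2 remove [vjmmh] add [uayhk] -> 6 lines: ndo rfbtf kzkp uayhk aku xjt
Hunk 3: at line 1 remove [kzkp,uayhk] add [ystnb,tmqy,vasza] -> 7 lines: ndo rfbtf ystnb tmqy vasza aku xjt
Hunk 4: at line 1 remove [ystnb,tmqy] add [pro,lcad] -> 7 lines: ndo rfbtf pro lcad vasza aku xjt
Final line count: 7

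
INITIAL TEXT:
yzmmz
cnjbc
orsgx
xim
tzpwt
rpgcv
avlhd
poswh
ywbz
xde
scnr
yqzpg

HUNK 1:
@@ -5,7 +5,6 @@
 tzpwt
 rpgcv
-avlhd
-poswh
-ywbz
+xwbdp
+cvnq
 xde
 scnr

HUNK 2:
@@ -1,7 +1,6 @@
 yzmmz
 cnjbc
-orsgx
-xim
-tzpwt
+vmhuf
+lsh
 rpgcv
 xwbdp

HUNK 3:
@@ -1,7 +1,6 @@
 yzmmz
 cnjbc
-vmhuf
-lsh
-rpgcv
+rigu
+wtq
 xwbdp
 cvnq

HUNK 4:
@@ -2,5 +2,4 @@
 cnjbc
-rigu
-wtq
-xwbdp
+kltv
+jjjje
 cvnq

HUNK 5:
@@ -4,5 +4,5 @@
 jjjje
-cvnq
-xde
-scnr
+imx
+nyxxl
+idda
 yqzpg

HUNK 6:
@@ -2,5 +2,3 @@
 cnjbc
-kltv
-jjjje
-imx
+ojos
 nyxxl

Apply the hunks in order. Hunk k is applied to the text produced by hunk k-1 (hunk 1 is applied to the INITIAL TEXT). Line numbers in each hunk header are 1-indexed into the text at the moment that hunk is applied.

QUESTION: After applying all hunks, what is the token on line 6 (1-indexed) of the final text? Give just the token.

Answer: yqzpg

Derivation:
Hunk 1: at line 5 remove [avlhd,poswh,ywbz] add [xwbdp,cvnq] -> 11 lines: yzmmz cnjbc orsgx xim tzpwt rpgcv xwbdp cvnq xde scnr yqzpg
Hunk 2: at line 1 remove [orsgx,xim,tzpwt] add [vmhuf,lsh] -> 10 lines: yzmmz cnjbc vmhuf lsh rpgcv xwbdp cvnq xde scnr yqzpg
Hunk 3: at line 1 remove [vmhuf,lsh,rpgcv] add [rigu,wtq] -> 9 lines: yzmmz cnjbc rigu wtq xwbdp cvnq xde scnr yqzpg
Hunk 4: at line 2 remove [rigu,wtq,xwbdp] add [kltv,jjjje] -> 8 lines: yzmmz cnjbc kltv jjjje cvnq xde scnr yqzpg
Hunk 5: at line 4 remove [cvnq,xde,scnr] add [imx,nyxxl,idda] -> 8 lines: yzmmz cnjbc kltv jjjje imx nyxxl idda yqzpg
Hunk 6: at line 2 remove [kltv,jjjje,imx] add [ojos] -> 6 lines: yzmmz cnjbc ojos nyxxl idda yqzpg
Final line 6: yqzpg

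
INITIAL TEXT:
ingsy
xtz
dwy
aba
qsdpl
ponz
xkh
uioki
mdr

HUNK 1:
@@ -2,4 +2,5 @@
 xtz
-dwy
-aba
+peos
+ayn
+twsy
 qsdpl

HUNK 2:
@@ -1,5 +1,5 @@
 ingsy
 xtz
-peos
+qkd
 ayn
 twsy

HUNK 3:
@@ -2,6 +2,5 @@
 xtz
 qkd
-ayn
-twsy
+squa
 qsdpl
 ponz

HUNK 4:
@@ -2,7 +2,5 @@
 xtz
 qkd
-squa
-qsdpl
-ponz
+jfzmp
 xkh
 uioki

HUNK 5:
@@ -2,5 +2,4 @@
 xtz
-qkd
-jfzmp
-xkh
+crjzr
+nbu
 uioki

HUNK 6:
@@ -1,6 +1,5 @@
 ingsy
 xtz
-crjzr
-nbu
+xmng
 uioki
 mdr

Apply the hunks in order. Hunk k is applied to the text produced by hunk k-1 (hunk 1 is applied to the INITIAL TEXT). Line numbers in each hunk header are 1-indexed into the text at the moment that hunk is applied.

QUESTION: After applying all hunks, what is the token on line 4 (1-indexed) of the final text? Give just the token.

Hunk 1: at line 2 remove [dwy,aba] add [peos,ayn,twsy] -> 10 lines: ingsy xtz peos ayn twsy qsdpl ponz xkh uioki mdr
Hunk 2: at line 1 remove [peos] add [qkd] -> 10 lines: ingsy xtz qkd ayn twsy qsdpl ponz xkh uioki mdr
Hunk 3: at line 2 remove [ayn,twsy] add [squa] -> 9 lines: ingsy xtz qkd squa qsdpl ponz xkh uioki mdr
Hunk 4: at line 2 remove [squa,qsdpl,ponz] add [jfzmp] -> 7 lines: ingsy xtz qkd jfzmp xkh uioki mdr
Hunk 5: at line 2 remove [qkd,jfzmp,xkh] add [crjzr,nbu] -> 6 lines: ingsy xtz crjzr nbu uioki mdr
Hunk 6: at line 1 remove [crjzr,nbu] add [xmng] -> 5 lines: ingsy xtz xmng uioki mdr
Final line 4: uioki

Answer: uioki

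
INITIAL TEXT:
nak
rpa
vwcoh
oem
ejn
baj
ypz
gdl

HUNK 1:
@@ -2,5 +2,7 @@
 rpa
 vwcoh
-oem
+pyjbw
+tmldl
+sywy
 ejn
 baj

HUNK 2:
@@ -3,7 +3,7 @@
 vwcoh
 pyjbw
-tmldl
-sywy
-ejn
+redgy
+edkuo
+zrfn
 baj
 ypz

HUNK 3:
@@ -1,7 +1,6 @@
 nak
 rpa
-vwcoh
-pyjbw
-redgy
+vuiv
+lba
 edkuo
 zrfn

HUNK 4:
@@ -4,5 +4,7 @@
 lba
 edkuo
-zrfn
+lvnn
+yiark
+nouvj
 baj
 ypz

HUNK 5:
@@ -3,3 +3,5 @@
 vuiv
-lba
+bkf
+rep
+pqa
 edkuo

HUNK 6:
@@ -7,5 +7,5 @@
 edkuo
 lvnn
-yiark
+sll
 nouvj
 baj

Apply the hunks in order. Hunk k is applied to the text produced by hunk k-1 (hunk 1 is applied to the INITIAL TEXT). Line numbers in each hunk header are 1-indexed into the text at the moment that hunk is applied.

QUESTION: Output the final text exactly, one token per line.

Hunk 1: at line 2 remove [oem] add [pyjbw,tmldl,sywy] -> 10 lines: nak rpa vwcoh pyjbw tmldl sywy ejn baj ypz gdl
Hunk 2: at line 3 remove [tmldl,sywy,ejn] add [redgy,edkuo,zrfn] -> 10 lines: nak rpa vwcoh pyjbw redgy edkuo zrfn baj ypz gdl
Hunk 3: at line 1 remove [vwcoh,pyjbw,redgy] add [vuiv,lba] -> 9 lines: nak rpa vuiv lba edkuo zrfn baj ypz gdl
Hunk 4: at line 4 remove [zrfn] add [lvnn,yiark,nouvj] -> 11 lines: nak rpa vuiv lba edkuo lvnn yiark nouvj baj ypz gdl
Hunk 5: at line 3 remove [lba] add [bkf,rep,pqa] -> 13 lines: nak rpa vuiv bkf rep pqa edkuo lvnn yiark nouvj baj ypz gdl
Hunk 6: at line 7 remove [yiark] add [sll] -> 13 lines: nak rpa vuiv bkf rep pqa edkuo lvnn sll nouvj baj ypz gdl

Answer: nak
rpa
vuiv
bkf
rep
pqa
edkuo
lvnn
sll
nouvj
baj
ypz
gdl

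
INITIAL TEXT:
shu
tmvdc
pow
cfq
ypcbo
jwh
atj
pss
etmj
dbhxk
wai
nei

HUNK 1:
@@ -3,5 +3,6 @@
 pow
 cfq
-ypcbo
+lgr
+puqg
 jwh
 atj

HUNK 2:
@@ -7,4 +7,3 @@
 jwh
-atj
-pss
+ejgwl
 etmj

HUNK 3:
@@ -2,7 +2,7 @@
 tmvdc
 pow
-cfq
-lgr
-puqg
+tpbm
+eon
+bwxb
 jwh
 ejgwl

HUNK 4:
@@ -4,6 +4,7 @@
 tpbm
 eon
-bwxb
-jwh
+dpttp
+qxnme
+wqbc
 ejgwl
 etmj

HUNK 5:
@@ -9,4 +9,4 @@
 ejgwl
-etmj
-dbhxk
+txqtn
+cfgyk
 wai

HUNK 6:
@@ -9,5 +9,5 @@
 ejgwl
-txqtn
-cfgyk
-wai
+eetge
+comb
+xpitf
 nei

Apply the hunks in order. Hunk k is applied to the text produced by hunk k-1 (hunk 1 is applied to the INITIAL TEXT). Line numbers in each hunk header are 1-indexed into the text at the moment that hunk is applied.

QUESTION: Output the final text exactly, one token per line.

Answer: shu
tmvdc
pow
tpbm
eon
dpttp
qxnme
wqbc
ejgwl
eetge
comb
xpitf
nei

Derivation:
Hunk 1: at line 3 remove [ypcbo] add [lgr,puqg] -> 13 lines: shu tmvdc pow cfq lgr puqg jwh atj pss etmj dbhxk wai nei
Hunk 2: at line 7 remove [atj,pss] add [ejgwl] -> 12 lines: shu tmvdc pow cfq lgr puqg jwh ejgwl etmj dbhxk wai nei
Hunk 3: at line 2 remove [cfq,lgr,puqg] add [tpbm,eon,bwxb] -> 12 lines: shu tmvdc pow tpbm eon bwxb jwh ejgwl etmj dbhxk wai nei
Hunk 4: at line 4 remove [bwxb,jwh] add [dpttp,qxnme,wqbc] -> 13 lines: shu tmvdc pow tpbm eon dpttp qxnme wqbc ejgwl etmj dbhxk wai nei
Hunk 5: at line 9 remove [etmj,dbhxk] add [txqtn,cfgyk] -> 13 lines: shu tmvdc pow tpbm eon dpttp qxnme wqbc ejgwl txqtn cfgyk wai nei
Hunk 6: at line 9 remove [txqtn,cfgyk,wai] add [eetge,comb,xpitf] -> 13 lines: shu tmvdc pow tpbm eon dpttp qxnme wqbc ejgwl eetge comb xpitf nei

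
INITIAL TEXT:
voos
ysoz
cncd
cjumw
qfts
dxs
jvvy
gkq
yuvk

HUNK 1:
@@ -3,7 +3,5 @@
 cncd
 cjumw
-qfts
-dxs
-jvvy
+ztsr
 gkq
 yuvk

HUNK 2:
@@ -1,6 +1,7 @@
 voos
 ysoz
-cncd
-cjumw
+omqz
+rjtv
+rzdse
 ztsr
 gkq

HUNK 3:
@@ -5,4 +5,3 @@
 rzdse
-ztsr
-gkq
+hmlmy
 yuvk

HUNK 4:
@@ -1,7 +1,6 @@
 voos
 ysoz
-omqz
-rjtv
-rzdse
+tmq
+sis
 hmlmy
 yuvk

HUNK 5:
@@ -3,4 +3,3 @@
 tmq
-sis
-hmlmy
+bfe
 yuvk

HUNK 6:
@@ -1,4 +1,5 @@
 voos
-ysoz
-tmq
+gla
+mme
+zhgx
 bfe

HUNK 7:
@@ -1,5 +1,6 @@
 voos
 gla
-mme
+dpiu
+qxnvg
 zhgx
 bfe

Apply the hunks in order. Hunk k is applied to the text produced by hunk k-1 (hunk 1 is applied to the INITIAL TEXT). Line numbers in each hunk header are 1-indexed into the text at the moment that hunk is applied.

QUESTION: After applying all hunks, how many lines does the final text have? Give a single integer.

Hunk 1: at line 3 remove [qfts,dxs,jvvy] add [ztsr] -> 7 lines: voos ysoz cncd cjumw ztsr gkq yuvk
Hunk 2: at line 1 remove [cncd,cjumw] add [omqz,rjtv,rzdse] -> 8 lines: voos ysoz omqz rjtv rzdse ztsr gkq yuvk
Hunk 3: at line 5 remove [ztsr,gkq] add [hmlmy] -> 7 lines: voos ysoz omqz rjtv rzdse hmlmy yuvk
Hunk 4: at line 1 remove [omqz,rjtv,rzdse] add [tmq,sis] -> 6 lines: voos ysoz tmq sis hmlmy yuvk
Hunk 5: at line 3 remove [sis,hmlmy] add [bfe] -> 5 lines: voos ysoz tmq bfe yuvk
Hunk 6: at line 1 remove [ysoz,tmq] add [gla,mme,zhgx] -> 6 lines: voos gla mme zhgx bfe yuvk
Hunk 7: at line 1 remove [mme] add [dpiu,qxnvg] -> 7 lines: voos gla dpiu qxnvg zhgx bfe yuvk
Final line count: 7

Answer: 7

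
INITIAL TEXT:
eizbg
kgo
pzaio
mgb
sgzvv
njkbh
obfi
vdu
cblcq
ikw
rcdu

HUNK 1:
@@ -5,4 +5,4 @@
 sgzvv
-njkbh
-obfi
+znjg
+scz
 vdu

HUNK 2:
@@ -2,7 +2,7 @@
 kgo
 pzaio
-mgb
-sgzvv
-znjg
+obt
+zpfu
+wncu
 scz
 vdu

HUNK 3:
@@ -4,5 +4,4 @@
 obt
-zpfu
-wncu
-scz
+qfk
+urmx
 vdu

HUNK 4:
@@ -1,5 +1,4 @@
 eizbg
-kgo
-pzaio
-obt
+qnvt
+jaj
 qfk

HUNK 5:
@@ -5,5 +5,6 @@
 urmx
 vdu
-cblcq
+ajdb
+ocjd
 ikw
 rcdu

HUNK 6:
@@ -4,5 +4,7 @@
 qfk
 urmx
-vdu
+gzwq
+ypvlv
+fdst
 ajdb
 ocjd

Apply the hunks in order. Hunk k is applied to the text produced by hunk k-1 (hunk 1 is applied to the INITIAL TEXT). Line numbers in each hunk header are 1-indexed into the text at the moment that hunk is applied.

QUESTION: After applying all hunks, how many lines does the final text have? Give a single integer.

Answer: 12

Derivation:
Hunk 1: at line 5 remove [njkbh,obfi] add [znjg,scz] -> 11 lines: eizbg kgo pzaio mgb sgzvv znjg scz vdu cblcq ikw rcdu
Hunk 2: at line 2 remove [mgb,sgzvv,znjg] add [obt,zpfu,wncu] -> 11 lines: eizbg kgo pzaio obt zpfu wncu scz vdu cblcq ikw rcdu
Hunk 3: at line 4 remove [zpfu,wncu,scz] add [qfk,urmx] -> 10 lines: eizbg kgo pzaio obt qfk urmx vdu cblcq ikw rcdu
Hunk 4: at line 1 remove [kgo,pzaio,obt] add [qnvt,jaj] -> 9 lines: eizbg qnvt jaj qfk urmx vdu cblcq ikw rcdu
Hunk 5: at line 5 remove [cblcq] add [ajdb,ocjd] -> 10 lines: eizbg qnvt jaj qfk urmx vdu ajdb ocjd ikw rcdu
Hunk 6: at line 4 remove [vdu] add [gzwq,ypvlv,fdst] -> 12 lines: eizbg qnvt jaj qfk urmx gzwq ypvlv fdst ajdb ocjd ikw rcdu
Final line count: 12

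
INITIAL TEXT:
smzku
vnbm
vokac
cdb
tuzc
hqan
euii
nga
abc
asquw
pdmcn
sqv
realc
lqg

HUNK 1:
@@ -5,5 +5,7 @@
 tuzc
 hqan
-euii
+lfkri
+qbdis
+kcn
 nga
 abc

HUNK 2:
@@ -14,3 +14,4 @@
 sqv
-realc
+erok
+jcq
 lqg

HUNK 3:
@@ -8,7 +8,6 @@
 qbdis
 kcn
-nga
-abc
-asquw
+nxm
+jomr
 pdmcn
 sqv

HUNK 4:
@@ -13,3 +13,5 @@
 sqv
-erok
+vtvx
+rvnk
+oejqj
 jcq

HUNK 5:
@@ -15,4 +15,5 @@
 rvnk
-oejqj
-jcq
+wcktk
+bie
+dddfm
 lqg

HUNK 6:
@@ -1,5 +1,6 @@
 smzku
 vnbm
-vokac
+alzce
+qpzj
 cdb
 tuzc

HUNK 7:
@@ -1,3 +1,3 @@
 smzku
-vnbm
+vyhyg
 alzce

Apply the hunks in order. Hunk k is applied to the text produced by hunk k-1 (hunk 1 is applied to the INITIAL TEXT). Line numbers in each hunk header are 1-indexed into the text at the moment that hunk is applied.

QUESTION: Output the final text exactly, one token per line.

Hunk 1: at line 5 remove [euii] add [lfkri,qbdis,kcn] -> 16 lines: smzku vnbm vokac cdb tuzc hqan lfkri qbdis kcn nga abc asquw pdmcn sqv realc lqg
Hunk 2: at line 14 remove [realc] add [erok,jcq] -> 17 lines: smzku vnbm vokac cdb tuzc hqan lfkri qbdis kcn nga abc asquw pdmcn sqv erok jcq lqg
Hunk 3: at line 8 remove [nga,abc,asquw] add [nxm,jomr] -> 16 lines: smzku vnbm vokac cdb tuzc hqan lfkri qbdis kcn nxm jomr pdmcn sqv erok jcq lqg
Hunk 4: at line 13 remove [erok] add [vtvx,rvnk,oejqj] -> 18 lines: smzku vnbm vokac cdb tuzc hqan lfkri qbdis kcn nxm jomr pdmcn sqv vtvx rvnk oejqj jcq lqg
Hunk 5: at line 15 remove [oejqj,jcq] add [wcktk,bie,dddfm] -> 19 lines: smzku vnbm vokac cdb tuzc hqan lfkri qbdis kcn nxm jomr pdmcn sqv vtvx rvnk wcktk bie dddfm lqg
Hunk 6: at line 1 remove [vokac] add [alzce,qpzj] -> 20 lines: smzku vnbm alzce qpzj cdb tuzc hqan lfkri qbdis kcn nxm jomr pdmcn sqv vtvx rvnk wcktk bie dddfm lqg
Hunk 7: at line 1 remove [vnbm] add [vyhyg] -> 20 lines: smzku vyhyg alzce qpzj cdb tuzc hqan lfkri qbdis kcn nxm jomr pdmcn sqv vtvx rvnk wcktk bie dddfm lqg

Answer: smzku
vyhyg
alzce
qpzj
cdb
tuzc
hqan
lfkri
qbdis
kcn
nxm
jomr
pdmcn
sqv
vtvx
rvnk
wcktk
bie
dddfm
lqg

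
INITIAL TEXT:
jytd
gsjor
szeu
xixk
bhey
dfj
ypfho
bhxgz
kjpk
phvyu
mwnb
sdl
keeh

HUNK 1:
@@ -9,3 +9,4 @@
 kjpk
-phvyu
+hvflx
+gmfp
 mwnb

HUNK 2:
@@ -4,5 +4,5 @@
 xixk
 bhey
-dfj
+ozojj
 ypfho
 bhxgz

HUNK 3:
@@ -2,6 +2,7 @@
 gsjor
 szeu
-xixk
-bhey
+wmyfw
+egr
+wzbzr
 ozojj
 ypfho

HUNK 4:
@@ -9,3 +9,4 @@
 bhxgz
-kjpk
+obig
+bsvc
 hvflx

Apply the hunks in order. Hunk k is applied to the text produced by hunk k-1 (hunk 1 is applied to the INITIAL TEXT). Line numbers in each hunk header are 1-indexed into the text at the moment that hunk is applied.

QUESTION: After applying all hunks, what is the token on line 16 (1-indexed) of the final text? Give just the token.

Hunk 1: at line 9 remove [phvyu] add [hvflx,gmfp] -> 14 lines: jytd gsjor szeu xixk bhey dfj ypfho bhxgz kjpk hvflx gmfp mwnb sdl keeh
Hunk 2: at line 4 remove [dfj] add [ozojj] -> 14 lines: jytd gsjor szeu xixk bhey ozojj ypfho bhxgz kjpk hvflx gmfp mwnb sdl keeh
Hunk 3: at line 2 remove [xixk,bhey] add [wmyfw,egr,wzbzr] -> 15 lines: jytd gsjor szeu wmyfw egr wzbzr ozojj ypfho bhxgz kjpk hvflx gmfp mwnb sdl keeh
Hunk 4: at line 9 remove [kjpk] add [obig,bsvc] -> 16 lines: jytd gsjor szeu wmyfw egr wzbzr ozojj ypfho bhxgz obig bsvc hvflx gmfp mwnb sdl keeh
Final line 16: keeh

Answer: keeh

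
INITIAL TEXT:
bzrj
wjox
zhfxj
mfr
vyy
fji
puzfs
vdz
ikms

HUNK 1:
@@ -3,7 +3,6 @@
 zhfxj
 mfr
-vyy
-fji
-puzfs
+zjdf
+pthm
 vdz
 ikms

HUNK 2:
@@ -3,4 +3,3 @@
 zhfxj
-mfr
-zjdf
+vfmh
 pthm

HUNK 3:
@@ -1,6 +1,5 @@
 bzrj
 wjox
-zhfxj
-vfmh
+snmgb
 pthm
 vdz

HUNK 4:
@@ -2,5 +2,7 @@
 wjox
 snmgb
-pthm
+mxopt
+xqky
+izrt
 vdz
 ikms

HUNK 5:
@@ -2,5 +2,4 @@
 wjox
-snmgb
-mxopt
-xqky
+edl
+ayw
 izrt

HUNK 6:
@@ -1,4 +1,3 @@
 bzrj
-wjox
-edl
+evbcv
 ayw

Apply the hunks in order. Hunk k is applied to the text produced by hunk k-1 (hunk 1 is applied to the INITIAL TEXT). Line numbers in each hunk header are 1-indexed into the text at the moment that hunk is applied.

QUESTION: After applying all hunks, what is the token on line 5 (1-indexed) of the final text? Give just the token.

Answer: vdz

Derivation:
Hunk 1: at line 3 remove [vyy,fji,puzfs] add [zjdf,pthm] -> 8 lines: bzrj wjox zhfxj mfr zjdf pthm vdz ikms
Hunk 2: at line 3 remove [mfr,zjdf] add [vfmh] -> 7 lines: bzrj wjox zhfxj vfmh pthm vdz ikms
Hunk 3: at line 1 remove [zhfxj,vfmh] add [snmgb] -> 6 lines: bzrj wjox snmgb pthm vdz ikms
Hunk 4: at line 2 remove [pthm] add [mxopt,xqky,izrt] -> 8 lines: bzrj wjox snmgb mxopt xqky izrt vdz ikms
Hunk 5: at line 2 remove [snmgb,mxopt,xqky] add [edl,ayw] -> 7 lines: bzrj wjox edl ayw izrt vdz ikms
Hunk 6: at line 1 remove [wjox,edl] add [evbcv] -> 6 lines: bzrj evbcv ayw izrt vdz ikms
Final line 5: vdz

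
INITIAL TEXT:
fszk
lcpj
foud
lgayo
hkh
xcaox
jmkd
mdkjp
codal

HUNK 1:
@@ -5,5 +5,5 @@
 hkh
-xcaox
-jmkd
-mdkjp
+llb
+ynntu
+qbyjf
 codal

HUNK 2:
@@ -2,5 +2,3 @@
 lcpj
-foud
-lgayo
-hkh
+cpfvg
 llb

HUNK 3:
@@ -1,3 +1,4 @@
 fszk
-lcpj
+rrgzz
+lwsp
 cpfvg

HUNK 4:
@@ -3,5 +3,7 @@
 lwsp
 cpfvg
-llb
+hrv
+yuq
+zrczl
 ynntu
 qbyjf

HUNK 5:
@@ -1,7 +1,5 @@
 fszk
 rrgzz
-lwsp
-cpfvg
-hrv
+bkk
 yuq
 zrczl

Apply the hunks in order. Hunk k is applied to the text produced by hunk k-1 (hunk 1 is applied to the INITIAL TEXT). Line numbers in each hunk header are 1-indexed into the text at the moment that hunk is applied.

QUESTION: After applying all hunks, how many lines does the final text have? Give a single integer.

Answer: 8

Derivation:
Hunk 1: at line 5 remove [xcaox,jmkd,mdkjp] add [llb,ynntu,qbyjf] -> 9 lines: fszk lcpj foud lgayo hkh llb ynntu qbyjf codal
Hunk 2: at line 2 remove [foud,lgayo,hkh] add [cpfvg] -> 7 lines: fszk lcpj cpfvg llb ynntu qbyjf codal
Hunk 3: at line 1 remove [lcpj] add [rrgzz,lwsp] -> 8 lines: fszk rrgzz lwsp cpfvg llb ynntu qbyjf codal
Hunk 4: at line 3 remove [llb] add [hrv,yuq,zrczl] -> 10 lines: fszk rrgzz lwsp cpfvg hrv yuq zrczl ynntu qbyjf codal
Hunk 5: at line 1 remove [lwsp,cpfvg,hrv] add [bkk] -> 8 lines: fszk rrgzz bkk yuq zrczl ynntu qbyjf codal
Final line count: 8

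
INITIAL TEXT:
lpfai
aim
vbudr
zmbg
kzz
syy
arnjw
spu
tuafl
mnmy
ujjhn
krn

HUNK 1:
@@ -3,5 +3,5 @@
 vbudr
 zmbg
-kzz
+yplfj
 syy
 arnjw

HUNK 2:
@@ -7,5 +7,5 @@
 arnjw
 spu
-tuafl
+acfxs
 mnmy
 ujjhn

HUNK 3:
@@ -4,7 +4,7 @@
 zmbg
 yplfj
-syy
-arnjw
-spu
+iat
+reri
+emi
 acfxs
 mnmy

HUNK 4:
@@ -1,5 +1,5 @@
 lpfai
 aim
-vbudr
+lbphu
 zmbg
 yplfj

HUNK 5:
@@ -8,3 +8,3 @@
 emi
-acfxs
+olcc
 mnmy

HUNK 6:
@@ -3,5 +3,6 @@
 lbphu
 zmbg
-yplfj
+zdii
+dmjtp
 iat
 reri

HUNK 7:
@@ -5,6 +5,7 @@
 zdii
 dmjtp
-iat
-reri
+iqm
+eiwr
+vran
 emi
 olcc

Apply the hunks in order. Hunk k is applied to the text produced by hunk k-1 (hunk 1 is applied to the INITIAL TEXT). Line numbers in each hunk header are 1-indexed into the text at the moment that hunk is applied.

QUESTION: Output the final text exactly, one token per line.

Hunk 1: at line 3 remove [kzz] add [yplfj] -> 12 lines: lpfai aim vbudr zmbg yplfj syy arnjw spu tuafl mnmy ujjhn krn
Hunk 2: at line 7 remove [tuafl] add [acfxs] -> 12 lines: lpfai aim vbudr zmbg yplfj syy arnjw spu acfxs mnmy ujjhn krn
Hunk 3: at line 4 remove [syy,arnjw,spu] add [iat,reri,emi] -> 12 lines: lpfai aim vbudr zmbg yplfj iat reri emi acfxs mnmy ujjhn krn
Hunk 4: at line 1 remove [vbudr] add [lbphu] -> 12 lines: lpfai aim lbphu zmbg yplfj iat reri emi acfxs mnmy ujjhn krn
Hunk 5: at line 8 remove [acfxs] add [olcc] -> 12 lines: lpfai aim lbphu zmbg yplfj iat reri emi olcc mnmy ujjhn krn
Hunk 6: at line 3 remove [yplfj] add [zdii,dmjtp] -> 13 lines: lpfai aim lbphu zmbg zdii dmjtp iat reri emi olcc mnmy ujjhn krn
Hunk 7: at line 5 remove [iat,reri] add [iqm,eiwr,vran] -> 14 lines: lpfai aim lbphu zmbg zdii dmjtp iqm eiwr vran emi olcc mnmy ujjhn krn

Answer: lpfai
aim
lbphu
zmbg
zdii
dmjtp
iqm
eiwr
vran
emi
olcc
mnmy
ujjhn
krn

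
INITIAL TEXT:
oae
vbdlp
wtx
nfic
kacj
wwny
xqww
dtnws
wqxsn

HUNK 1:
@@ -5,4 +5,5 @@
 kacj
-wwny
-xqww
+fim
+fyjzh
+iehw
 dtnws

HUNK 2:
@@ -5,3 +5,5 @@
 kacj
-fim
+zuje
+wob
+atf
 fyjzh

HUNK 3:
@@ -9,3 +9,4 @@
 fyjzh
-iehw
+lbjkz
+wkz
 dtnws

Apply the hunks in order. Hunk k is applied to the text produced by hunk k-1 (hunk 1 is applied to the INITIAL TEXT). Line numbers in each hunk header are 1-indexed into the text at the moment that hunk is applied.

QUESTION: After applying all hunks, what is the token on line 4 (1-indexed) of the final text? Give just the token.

Answer: nfic

Derivation:
Hunk 1: at line 5 remove [wwny,xqww] add [fim,fyjzh,iehw] -> 10 lines: oae vbdlp wtx nfic kacj fim fyjzh iehw dtnws wqxsn
Hunk 2: at line 5 remove [fim] add [zuje,wob,atf] -> 12 lines: oae vbdlp wtx nfic kacj zuje wob atf fyjzh iehw dtnws wqxsn
Hunk 3: at line 9 remove [iehw] add [lbjkz,wkz] -> 13 lines: oae vbdlp wtx nfic kacj zuje wob atf fyjzh lbjkz wkz dtnws wqxsn
Final line 4: nfic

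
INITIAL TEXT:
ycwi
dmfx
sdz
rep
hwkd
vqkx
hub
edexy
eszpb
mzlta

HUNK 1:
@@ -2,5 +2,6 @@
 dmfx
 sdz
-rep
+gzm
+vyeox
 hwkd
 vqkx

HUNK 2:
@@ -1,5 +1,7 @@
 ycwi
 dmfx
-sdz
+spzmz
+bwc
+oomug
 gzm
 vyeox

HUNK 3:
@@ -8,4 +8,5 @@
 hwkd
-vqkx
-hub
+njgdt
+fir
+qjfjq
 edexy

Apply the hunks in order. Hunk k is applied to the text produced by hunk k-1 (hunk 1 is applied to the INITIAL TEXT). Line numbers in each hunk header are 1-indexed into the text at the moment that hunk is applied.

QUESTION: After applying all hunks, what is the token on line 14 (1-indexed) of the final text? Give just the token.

Answer: mzlta

Derivation:
Hunk 1: at line 2 remove [rep] add [gzm,vyeox] -> 11 lines: ycwi dmfx sdz gzm vyeox hwkd vqkx hub edexy eszpb mzlta
Hunk 2: at line 1 remove [sdz] add [spzmz,bwc,oomug] -> 13 lines: ycwi dmfx spzmz bwc oomug gzm vyeox hwkd vqkx hub edexy eszpb mzlta
Hunk 3: at line 8 remove [vqkx,hub] add [njgdt,fir,qjfjq] -> 14 lines: ycwi dmfx spzmz bwc oomug gzm vyeox hwkd njgdt fir qjfjq edexy eszpb mzlta
Final line 14: mzlta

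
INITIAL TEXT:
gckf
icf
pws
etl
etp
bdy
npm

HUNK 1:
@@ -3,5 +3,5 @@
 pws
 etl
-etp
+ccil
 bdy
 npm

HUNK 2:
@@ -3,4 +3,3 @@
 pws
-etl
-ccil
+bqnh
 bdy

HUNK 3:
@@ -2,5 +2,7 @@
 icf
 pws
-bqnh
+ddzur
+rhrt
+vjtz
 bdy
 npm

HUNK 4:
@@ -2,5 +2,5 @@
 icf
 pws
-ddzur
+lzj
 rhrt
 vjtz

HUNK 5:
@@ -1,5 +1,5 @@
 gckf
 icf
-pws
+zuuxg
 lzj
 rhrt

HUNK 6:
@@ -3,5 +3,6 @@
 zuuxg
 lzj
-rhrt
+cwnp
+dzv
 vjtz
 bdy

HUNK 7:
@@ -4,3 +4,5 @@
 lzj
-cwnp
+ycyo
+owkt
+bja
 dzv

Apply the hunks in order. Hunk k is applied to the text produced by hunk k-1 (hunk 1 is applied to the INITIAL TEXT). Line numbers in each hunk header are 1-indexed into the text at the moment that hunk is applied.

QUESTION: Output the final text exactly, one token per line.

Hunk 1: at line 3 remove [etp] add [ccil] -> 7 lines: gckf icf pws etl ccil bdy npm
Hunk 2: at line 3 remove [etl,ccil] add [bqnh] -> 6 lines: gckf icf pws bqnh bdy npm
Hunk 3: at line 2 remove [bqnh] add [ddzur,rhrt,vjtz] -> 8 lines: gckf icf pws ddzur rhrt vjtz bdy npm
Hunk 4: at line 2 remove [ddzur] add [lzj] -> 8 lines: gckf icf pws lzj rhrt vjtz bdy npm
Hunk 5: at line 1 remove [pws] add [zuuxg] -> 8 lines: gckf icf zuuxg lzj rhrt vjtz bdy npm
Hunk 6: at line 3 remove [rhrt] add [cwnp,dzv] -> 9 lines: gckf icf zuuxg lzj cwnp dzv vjtz bdy npm
Hunk 7: at line 4 remove [cwnp] add [ycyo,owkt,bja] -> 11 lines: gckf icf zuuxg lzj ycyo owkt bja dzv vjtz bdy npm

Answer: gckf
icf
zuuxg
lzj
ycyo
owkt
bja
dzv
vjtz
bdy
npm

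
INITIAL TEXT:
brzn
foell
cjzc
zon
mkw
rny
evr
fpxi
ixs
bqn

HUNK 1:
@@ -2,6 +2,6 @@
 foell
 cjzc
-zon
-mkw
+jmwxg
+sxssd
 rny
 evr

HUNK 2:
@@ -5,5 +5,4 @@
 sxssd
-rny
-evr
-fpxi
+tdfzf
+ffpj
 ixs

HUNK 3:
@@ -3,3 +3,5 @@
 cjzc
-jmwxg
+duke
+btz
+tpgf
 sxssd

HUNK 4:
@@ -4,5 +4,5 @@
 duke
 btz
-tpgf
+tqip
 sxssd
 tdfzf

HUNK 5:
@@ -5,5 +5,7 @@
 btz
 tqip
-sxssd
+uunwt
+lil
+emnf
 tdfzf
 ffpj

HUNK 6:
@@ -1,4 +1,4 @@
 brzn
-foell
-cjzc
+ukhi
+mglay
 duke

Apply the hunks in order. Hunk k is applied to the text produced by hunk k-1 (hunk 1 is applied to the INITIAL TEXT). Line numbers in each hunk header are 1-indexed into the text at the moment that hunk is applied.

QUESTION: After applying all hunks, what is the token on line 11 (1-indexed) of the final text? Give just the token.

Hunk 1: at line 2 remove [zon,mkw] add [jmwxg,sxssd] -> 10 lines: brzn foell cjzc jmwxg sxssd rny evr fpxi ixs bqn
Hunk 2: at line 5 remove [rny,evr,fpxi] add [tdfzf,ffpj] -> 9 lines: brzn foell cjzc jmwxg sxssd tdfzf ffpj ixs bqn
Hunk 3: at line 3 remove [jmwxg] add [duke,btz,tpgf] -> 11 lines: brzn foell cjzc duke btz tpgf sxssd tdfzf ffpj ixs bqn
Hunk 4: at line 4 remove [tpgf] add [tqip] -> 11 lines: brzn foell cjzc duke btz tqip sxssd tdfzf ffpj ixs bqn
Hunk 5: at line 5 remove [sxssd] add [uunwt,lil,emnf] -> 13 lines: brzn foell cjzc duke btz tqip uunwt lil emnf tdfzf ffpj ixs bqn
Hunk 6: at line 1 remove [foell,cjzc] add [ukhi,mglay] -> 13 lines: brzn ukhi mglay duke btz tqip uunwt lil emnf tdfzf ffpj ixs bqn
Final line 11: ffpj

Answer: ffpj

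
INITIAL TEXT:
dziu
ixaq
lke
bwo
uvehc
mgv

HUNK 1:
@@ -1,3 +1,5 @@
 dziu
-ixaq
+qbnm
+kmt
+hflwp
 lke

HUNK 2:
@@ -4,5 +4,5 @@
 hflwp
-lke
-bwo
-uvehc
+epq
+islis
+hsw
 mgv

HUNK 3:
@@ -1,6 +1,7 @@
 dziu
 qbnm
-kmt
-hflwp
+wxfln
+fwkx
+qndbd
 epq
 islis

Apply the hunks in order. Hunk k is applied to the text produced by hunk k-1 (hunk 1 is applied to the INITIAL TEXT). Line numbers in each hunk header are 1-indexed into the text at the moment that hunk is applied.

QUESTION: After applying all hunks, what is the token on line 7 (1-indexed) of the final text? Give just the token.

Answer: islis

Derivation:
Hunk 1: at line 1 remove [ixaq] add [qbnm,kmt,hflwp] -> 8 lines: dziu qbnm kmt hflwp lke bwo uvehc mgv
Hunk 2: at line 4 remove [lke,bwo,uvehc] add [epq,islis,hsw] -> 8 lines: dziu qbnm kmt hflwp epq islis hsw mgv
Hunk 3: at line 1 remove [kmt,hflwp] add [wxfln,fwkx,qndbd] -> 9 lines: dziu qbnm wxfln fwkx qndbd epq islis hsw mgv
Final line 7: islis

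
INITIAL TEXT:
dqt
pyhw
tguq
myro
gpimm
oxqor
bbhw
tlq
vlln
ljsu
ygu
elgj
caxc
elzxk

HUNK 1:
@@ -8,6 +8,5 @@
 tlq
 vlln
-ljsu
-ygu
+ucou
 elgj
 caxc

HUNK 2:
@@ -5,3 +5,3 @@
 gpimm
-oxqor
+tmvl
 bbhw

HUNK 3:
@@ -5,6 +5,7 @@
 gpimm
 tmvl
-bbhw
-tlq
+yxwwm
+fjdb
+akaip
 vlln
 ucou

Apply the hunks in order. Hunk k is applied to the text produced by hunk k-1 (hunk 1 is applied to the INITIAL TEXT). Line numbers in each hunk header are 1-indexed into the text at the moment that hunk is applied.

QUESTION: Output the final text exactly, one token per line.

Hunk 1: at line 8 remove [ljsu,ygu] add [ucou] -> 13 lines: dqt pyhw tguq myro gpimm oxqor bbhw tlq vlln ucou elgj caxc elzxk
Hunk 2: at line 5 remove [oxqor] add [tmvl] -> 13 lines: dqt pyhw tguq myro gpimm tmvl bbhw tlq vlln ucou elgj caxc elzxk
Hunk 3: at line 5 remove [bbhw,tlq] add [yxwwm,fjdb,akaip] -> 14 lines: dqt pyhw tguq myro gpimm tmvl yxwwm fjdb akaip vlln ucou elgj caxc elzxk

Answer: dqt
pyhw
tguq
myro
gpimm
tmvl
yxwwm
fjdb
akaip
vlln
ucou
elgj
caxc
elzxk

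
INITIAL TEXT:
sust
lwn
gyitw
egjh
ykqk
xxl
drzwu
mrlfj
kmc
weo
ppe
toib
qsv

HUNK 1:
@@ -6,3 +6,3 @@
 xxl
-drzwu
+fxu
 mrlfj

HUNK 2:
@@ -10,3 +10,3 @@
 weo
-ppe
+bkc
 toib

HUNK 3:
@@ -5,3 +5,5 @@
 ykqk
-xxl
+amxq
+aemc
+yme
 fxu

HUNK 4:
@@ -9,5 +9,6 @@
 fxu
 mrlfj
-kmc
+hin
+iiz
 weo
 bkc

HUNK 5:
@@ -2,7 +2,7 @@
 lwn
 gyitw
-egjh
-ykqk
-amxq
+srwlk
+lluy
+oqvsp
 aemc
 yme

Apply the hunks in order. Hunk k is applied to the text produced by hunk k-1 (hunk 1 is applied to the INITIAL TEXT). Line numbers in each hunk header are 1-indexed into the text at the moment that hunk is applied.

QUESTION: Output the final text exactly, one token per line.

Hunk 1: at line 6 remove [drzwu] add [fxu] -> 13 lines: sust lwn gyitw egjh ykqk xxl fxu mrlfj kmc weo ppe toib qsv
Hunk 2: at line 10 remove [ppe] add [bkc] -> 13 lines: sust lwn gyitw egjh ykqk xxl fxu mrlfj kmc weo bkc toib qsv
Hunk 3: at line 5 remove [xxl] add [amxq,aemc,yme] -> 15 lines: sust lwn gyitw egjh ykqk amxq aemc yme fxu mrlfj kmc weo bkc toib qsv
Hunk 4: at line 9 remove [kmc] add [hin,iiz] -> 16 lines: sust lwn gyitw egjh ykqk amxq aemc yme fxu mrlfj hin iiz weo bkc toib qsv
Hunk 5: at line 2 remove [egjh,ykqk,amxq] add [srwlk,lluy,oqvsp] -> 16 lines: sust lwn gyitw srwlk lluy oqvsp aemc yme fxu mrlfj hin iiz weo bkc toib qsv

Answer: sust
lwn
gyitw
srwlk
lluy
oqvsp
aemc
yme
fxu
mrlfj
hin
iiz
weo
bkc
toib
qsv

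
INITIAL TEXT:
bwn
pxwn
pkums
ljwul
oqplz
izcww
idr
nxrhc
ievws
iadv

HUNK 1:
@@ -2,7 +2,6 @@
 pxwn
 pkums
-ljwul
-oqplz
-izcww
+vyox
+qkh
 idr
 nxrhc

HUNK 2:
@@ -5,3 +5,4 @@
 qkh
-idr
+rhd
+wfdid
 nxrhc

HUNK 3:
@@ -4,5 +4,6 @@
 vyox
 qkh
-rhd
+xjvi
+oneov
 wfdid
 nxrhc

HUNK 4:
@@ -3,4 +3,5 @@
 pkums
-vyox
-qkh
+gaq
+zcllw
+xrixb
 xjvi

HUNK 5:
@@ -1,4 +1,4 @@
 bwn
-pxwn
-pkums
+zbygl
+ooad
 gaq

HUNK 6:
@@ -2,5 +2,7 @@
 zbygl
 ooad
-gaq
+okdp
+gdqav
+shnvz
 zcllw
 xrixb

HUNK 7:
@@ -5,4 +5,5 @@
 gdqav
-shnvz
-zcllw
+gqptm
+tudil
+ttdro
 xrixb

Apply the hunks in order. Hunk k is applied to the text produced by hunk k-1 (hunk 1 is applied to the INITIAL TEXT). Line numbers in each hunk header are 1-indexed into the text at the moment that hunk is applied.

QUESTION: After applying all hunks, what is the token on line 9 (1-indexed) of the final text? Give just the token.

Hunk 1: at line 2 remove [ljwul,oqplz,izcww] add [vyox,qkh] -> 9 lines: bwn pxwn pkums vyox qkh idr nxrhc ievws iadv
Hunk 2: at line 5 remove [idr] add [rhd,wfdid] -> 10 lines: bwn pxwn pkums vyox qkh rhd wfdid nxrhc ievws iadv
Hunk 3: at line 4 remove [rhd] add [xjvi,oneov] -> 11 lines: bwn pxwn pkums vyox qkh xjvi oneov wfdid nxrhc ievws iadv
Hunk 4: at line 3 remove [vyox,qkh] add [gaq,zcllw,xrixb] -> 12 lines: bwn pxwn pkums gaq zcllw xrixb xjvi oneov wfdid nxrhc ievws iadv
Hunk 5: at line 1 remove [pxwn,pkums] add [zbygl,ooad] -> 12 lines: bwn zbygl ooad gaq zcllw xrixb xjvi oneov wfdid nxrhc ievws iadv
Hunk 6: at line 2 remove [gaq] add [okdp,gdqav,shnvz] -> 14 lines: bwn zbygl ooad okdp gdqav shnvz zcllw xrixb xjvi oneov wfdid nxrhc ievws iadv
Hunk 7: at line 5 remove [shnvz,zcllw] add [gqptm,tudil,ttdro] -> 15 lines: bwn zbygl ooad okdp gdqav gqptm tudil ttdro xrixb xjvi oneov wfdid nxrhc ievws iadv
Final line 9: xrixb

Answer: xrixb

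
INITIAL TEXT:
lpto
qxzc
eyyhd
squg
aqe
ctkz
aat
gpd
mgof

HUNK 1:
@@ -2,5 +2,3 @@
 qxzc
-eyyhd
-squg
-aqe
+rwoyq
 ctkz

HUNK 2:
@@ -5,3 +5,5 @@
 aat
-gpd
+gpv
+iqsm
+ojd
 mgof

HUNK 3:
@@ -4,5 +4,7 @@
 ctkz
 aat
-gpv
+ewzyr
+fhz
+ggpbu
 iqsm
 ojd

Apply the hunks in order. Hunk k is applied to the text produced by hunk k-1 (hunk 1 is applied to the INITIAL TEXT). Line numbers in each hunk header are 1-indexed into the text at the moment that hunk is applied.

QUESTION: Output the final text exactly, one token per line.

Hunk 1: at line 2 remove [eyyhd,squg,aqe] add [rwoyq] -> 7 lines: lpto qxzc rwoyq ctkz aat gpd mgof
Hunk 2: at line 5 remove [gpd] add [gpv,iqsm,ojd] -> 9 lines: lpto qxzc rwoyq ctkz aat gpv iqsm ojd mgof
Hunk 3: at line 4 remove [gpv] add [ewzyr,fhz,ggpbu] -> 11 lines: lpto qxzc rwoyq ctkz aat ewzyr fhz ggpbu iqsm ojd mgof

Answer: lpto
qxzc
rwoyq
ctkz
aat
ewzyr
fhz
ggpbu
iqsm
ojd
mgof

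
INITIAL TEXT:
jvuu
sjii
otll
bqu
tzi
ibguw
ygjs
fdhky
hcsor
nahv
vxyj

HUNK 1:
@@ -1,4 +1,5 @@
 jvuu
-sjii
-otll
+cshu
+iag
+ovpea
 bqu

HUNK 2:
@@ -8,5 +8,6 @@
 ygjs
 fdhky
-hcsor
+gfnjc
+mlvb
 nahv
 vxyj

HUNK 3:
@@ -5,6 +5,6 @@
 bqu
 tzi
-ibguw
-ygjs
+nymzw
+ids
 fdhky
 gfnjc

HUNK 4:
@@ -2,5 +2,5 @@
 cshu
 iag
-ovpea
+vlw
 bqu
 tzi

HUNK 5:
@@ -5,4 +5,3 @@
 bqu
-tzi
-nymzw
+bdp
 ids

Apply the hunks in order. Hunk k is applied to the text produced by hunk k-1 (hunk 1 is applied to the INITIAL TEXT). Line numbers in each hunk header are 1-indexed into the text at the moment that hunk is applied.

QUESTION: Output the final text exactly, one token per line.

Hunk 1: at line 1 remove [sjii,otll] add [cshu,iag,ovpea] -> 12 lines: jvuu cshu iag ovpea bqu tzi ibguw ygjs fdhky hcsor nahv vxyj
Hunk 2: at line 8 remove [hcsor] add [gfnjc,mlvb] -> 13 lines: jvuu cshu iag ovpea bqu tzi ibguw ygjs fdhky gfnjc mlvb nahv vxyj
Hunk 3: at line 5 remove [ibguw,ygjs] add [nymzw,ids] -> 13 lines: jvuu cshu iag ovpea bqu tzi nymzw ids fdhky gfnjc mlvb nahv vxyj
Hunk 4: at line 2 remove [ovpea] add [vlw] -> 13 lines: jvuu cshu iag vlw bqu tzi nymzw ids fdhky gfnjc mlvb nahv vxyj
Hunk 5: at line 5 remove [tzi,nymzw] add [bdp] -> 12 lines: jvuu cshu iag vlw bqu bdp ids fdhky gfnjc mlvb nahv vxyj

Answer: jvuu
cshu
iag
vlw
bqu
bdp
ids
fdhky
gfnjc
mlvb
nahv
vxyj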